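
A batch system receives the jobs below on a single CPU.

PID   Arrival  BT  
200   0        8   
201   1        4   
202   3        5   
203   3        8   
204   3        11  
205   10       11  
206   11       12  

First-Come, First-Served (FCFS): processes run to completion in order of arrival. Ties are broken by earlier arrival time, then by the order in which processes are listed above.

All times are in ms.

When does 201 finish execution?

Gantt: | 200 0-8 | 201 8-12 | 202 12-17 | 203 17-25 | 204 25-36 | 205 36-47 | 206 47-59 |
Completion: 200=8  201=12  202=17  203=25  204=36  205=47  206=59

12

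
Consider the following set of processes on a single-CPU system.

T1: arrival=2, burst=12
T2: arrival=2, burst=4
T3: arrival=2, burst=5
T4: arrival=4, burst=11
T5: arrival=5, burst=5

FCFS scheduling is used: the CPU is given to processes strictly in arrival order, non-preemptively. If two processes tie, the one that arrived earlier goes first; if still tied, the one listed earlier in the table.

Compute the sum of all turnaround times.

113

Timeline: | idle 0-2 | T1 2-14 | T2 14-18 | T3 18-23 | T4 23-34 | T5 34-39 |
Completion: T1=14  T2=18  T3=23  T4=34  T5=39
Turnaround (C−A): T1=12  T2=16  T3=21  T4=30  T5=34
Turnaround = completion − arrival: T1=12, T2=16, T3=21, T4=30, T5=34
Total turnaround = 12 + 16 + 21 + 30 + 34 = 113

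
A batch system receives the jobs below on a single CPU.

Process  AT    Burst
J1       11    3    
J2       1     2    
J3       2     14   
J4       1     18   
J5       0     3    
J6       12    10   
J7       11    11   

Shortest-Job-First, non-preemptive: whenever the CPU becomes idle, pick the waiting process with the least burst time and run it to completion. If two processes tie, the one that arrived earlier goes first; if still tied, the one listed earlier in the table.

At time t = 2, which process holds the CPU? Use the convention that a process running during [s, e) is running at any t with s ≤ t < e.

Schedule: | J5 0-3 | J2 3-5 | J3 5-19 | J1 19-22 | J6 22-32 | J7 32-43 | J4 43-61 |
Completion: J1=22  J2=5  J3=19  J4=61  J5=3  J6=32  J7=43

J5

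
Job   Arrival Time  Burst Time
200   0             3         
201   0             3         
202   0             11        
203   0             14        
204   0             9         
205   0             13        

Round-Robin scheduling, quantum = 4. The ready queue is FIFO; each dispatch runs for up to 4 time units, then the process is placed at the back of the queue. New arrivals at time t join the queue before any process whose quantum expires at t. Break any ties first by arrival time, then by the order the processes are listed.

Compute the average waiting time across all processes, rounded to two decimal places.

24.67

Gantt: | 200 0-3 | 201 3-6 | 202 6-10 | 203 10-14 | 204 14-18 | 205 18-22 | 202 22-26 | 203 26-30 | 204 30-34 | 205 34-38 | 202 38-41 | 203 41-45 | 204 45-46 | 205 46-50 | 203 50-52 | 205 52-53 |
Completion: 200=3  201=6  202=41  203=52  204=46  205=53
Waiting times: 200=0, 201=3, 202=30, 203=38, 204=37, 205=40
Average waiting = (0+3+30+38+37+40) / 6 = 148/6 = 24.67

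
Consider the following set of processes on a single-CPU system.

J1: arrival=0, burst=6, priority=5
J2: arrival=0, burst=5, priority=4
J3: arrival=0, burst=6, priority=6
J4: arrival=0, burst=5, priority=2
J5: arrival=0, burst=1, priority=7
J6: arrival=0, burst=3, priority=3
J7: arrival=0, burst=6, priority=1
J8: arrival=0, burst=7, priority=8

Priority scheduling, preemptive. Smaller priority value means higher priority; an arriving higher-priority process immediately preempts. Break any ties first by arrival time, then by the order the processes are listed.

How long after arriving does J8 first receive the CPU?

Timeline: | J7 0-6 | J4 6-11 | J6 11-14 | J2 14-19 | J1 19-25 | J3 25-31 | J5 31-32 | J8 32-39 |
Completion: J1=25  J2=19  J3=31  J4=11  J5=32  J6=14  J7=6  J8=39
Turnaround (C−A): J1=25  J2=19  J3=31  J4=11  J5=32  J6=14  J7=6  J8=39
Response(J8) = first start − arrival = 32 − 0 = 32

32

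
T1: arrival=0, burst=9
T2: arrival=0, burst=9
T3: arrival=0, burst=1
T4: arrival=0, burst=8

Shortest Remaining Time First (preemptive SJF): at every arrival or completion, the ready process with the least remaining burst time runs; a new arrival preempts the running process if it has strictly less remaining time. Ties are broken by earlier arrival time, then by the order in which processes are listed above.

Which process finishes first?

T3

Gantt: | T3 0-1 | T4 1-9 | T1 9-18 | T2 18-27 |
Completion: T1=18  T2=27  T3=1  T4=9
Finish order: T3 → T4 → T1 → T2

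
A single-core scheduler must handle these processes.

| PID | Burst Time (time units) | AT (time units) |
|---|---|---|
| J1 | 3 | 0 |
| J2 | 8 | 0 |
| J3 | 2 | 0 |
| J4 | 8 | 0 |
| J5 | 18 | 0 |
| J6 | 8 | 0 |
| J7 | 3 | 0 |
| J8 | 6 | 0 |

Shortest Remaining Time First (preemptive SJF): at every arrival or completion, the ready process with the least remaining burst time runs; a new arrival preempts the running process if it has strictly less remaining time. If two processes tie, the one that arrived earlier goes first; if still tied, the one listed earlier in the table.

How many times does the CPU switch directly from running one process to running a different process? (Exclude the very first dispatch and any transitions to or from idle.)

Schedule: | J3 0-2 | J1 2-5 | J7 5-8 | J8 8-14 | J2 14-22 | J4 22-30 | J6 30-38 | J5 38-56 |
Completion: J1=5  J2=22  J3=2  J4=30  J5=56  J6=38  J7=8  J8=14
Turnaround (C−A): J1=5  J2=22  J3=2  J4=30  J5=56  J6=38  J7=8  J8=14

7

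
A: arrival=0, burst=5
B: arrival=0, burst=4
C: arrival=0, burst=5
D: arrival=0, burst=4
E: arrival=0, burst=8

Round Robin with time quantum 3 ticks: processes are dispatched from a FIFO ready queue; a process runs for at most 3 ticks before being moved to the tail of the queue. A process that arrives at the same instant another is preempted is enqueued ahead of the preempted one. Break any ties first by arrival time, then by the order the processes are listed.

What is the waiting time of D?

Timeline: | A 0-3 | B 3-6 | C 6-9 | D 9-12 | E 12-15 | A 15-17 | B 17-18 | C 18-20 | D 20-21 | E 21-26 |
Completion: A=17  B=18  C=20  D=21  E=26
Waiting(D) = turnaround − burst = 21 − 4 = 17

17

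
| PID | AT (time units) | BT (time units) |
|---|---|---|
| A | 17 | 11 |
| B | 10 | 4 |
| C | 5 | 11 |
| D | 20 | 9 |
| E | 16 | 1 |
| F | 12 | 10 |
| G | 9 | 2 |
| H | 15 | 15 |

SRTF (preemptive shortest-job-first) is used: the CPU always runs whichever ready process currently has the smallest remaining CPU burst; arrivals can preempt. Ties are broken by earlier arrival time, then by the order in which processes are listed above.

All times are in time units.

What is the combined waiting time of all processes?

Timeline: | idle 0-5 | C 5-9 | G 9-11 | B 11-15 | C 15-16 | E 16-17 | C 17-23 | D 23-32 | F 32-42 | A 42-53 | H 53-68 |
Completion: A=53  B=15  C=23  D=32  E=17  F=42  G=11  H=68
Waiting = turnaround − burst: A=25, B=1, C=7, D=3, E=0, F=20, G=0, H=38
Total waiting = 25 + 1 + 7 + 3 + 0 + 20 + 0 + 38 = 94

94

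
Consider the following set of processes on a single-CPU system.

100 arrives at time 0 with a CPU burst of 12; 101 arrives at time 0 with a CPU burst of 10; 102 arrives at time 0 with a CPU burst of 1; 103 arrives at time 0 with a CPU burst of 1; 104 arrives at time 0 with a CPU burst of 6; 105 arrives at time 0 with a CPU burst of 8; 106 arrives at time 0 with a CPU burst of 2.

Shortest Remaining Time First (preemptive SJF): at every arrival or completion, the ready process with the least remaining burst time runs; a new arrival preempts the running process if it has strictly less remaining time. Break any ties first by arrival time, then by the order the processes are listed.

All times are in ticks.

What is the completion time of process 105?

Timeline: | 102 0-1 | 103 1-2 | 106 2-4 | 104 4-10 | 105 10-18 | 101 18-28 | 100 28-40 |
Completion: 100=40  101=28  102=1  103=2  104=10  105=18  106=4
Turnaround (C−A): 100=40  101=28  102=1  103=2  104=10  105=18  106=4

18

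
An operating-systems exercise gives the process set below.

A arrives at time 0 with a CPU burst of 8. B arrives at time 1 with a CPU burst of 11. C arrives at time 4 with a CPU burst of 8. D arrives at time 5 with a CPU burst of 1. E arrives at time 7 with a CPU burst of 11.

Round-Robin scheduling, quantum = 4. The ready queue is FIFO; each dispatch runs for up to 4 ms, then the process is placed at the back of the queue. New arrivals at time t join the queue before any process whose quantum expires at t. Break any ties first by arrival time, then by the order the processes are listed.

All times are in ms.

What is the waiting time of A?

8

Gantt: | A 0-4 | B 4-8 | C 8-12 | A 12-16 | D 16-17 | E 17-21 | B 21-25 | C 25-29 | E 29-33 | B 33-36 | E 36-39 |
Completion: A=16  B=36  C=29  D=17  E=39
Waiting(A) = turnaround − burst = 16 − 8 = 8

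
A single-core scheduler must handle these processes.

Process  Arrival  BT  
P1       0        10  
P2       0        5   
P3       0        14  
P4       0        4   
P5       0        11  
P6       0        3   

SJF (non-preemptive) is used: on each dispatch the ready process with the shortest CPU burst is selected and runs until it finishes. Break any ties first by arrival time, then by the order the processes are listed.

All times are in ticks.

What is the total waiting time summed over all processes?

77

Gantt: | P6 0-3 | P4 3-7 | P2 7-12 | P1 12-22 | P5 22-33 | P3 33-47 |
Completion: P1=22  P2=12  P3=47  P4=7  P5=33  P6=3
Turnaround (C−A): P1=22  P2=12  P3=47  P4=7  P5=33  P6=3
Waiting = turnaround − burst: P1=12, P2=7, P3=33, P4=3, P5=22, P6=0
Total waiting = 12 + 7 + 33 + 3 + 22 + 0 = 77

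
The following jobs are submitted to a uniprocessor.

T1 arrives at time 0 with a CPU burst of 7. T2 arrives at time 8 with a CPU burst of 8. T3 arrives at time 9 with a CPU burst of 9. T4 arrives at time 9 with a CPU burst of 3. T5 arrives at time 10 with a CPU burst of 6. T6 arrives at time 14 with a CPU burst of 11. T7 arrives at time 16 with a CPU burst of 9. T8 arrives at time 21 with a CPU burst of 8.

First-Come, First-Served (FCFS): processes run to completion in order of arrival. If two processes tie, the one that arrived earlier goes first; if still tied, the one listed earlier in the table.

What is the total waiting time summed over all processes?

Timeline: | T1 0-7 | idle 7-8 | T2 8-16 | T3 16-25 | T4 25-28 | T5 28-34 | T6 34-45 | T7 45-54 | T8 54-62 |
Completion: T1=7  T2=16  T3=25  T4=28  T5=34  T6=45  T7=54  T8=62
Waiting = turnaround − burst: T1=0, T2=0, T3=7, T4=16, T5=18, T6=20, T7=29, T8=33
Total waiting = 0 + 0 + 7 + 16 + 18 + 20 + 29 + 33 = 123

123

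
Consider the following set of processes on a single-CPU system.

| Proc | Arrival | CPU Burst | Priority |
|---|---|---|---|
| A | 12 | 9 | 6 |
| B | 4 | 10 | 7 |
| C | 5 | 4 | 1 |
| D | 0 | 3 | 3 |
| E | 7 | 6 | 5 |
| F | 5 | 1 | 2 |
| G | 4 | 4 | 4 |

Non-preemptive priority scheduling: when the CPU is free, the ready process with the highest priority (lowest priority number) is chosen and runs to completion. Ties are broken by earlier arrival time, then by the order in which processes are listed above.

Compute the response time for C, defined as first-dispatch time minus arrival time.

3

Gantt: | D 0-3 | idle 3-4 | G 4-8 | C 8-12 | F 12-13 | E 13-19 | A 19-28 | B 28-38 |
Completion: A=28  B=38  C=12  D=3  E=19  F=13  G=8
Response(C) = first start − arrival = 8 − 5 = 3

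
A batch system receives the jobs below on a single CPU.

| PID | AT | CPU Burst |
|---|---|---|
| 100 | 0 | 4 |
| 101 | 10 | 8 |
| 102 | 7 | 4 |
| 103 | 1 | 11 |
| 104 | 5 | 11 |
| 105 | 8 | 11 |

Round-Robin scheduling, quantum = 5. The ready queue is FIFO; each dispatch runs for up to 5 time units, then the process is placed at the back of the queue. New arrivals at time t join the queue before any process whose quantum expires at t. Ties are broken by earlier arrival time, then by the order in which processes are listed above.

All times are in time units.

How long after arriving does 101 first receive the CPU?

18

Schedule: | 100 0-4 | 103 4-9 | 104 9-14 | 102 14-18 | 105 18-23 | 103 23-28 | 101 28-33 | 104 33-38 | 105 38-43 | 103 43-44 | 101 44-47 | 104 47-48 | 105 48-49 |
Completion: 100=4  101=47  102=18  103=44  104=48  105=49
Turnaround (C−A): 100=4  101=37  102=11  103=43  104=43  105=41
Response(101) = first start − arrival = 28 − 10 = 18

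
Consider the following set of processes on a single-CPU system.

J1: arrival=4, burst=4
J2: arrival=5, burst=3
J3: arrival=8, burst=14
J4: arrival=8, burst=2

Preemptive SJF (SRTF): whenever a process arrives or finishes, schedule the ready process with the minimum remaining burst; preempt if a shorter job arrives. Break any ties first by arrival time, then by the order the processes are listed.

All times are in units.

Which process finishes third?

Timeline: | idle 0-4 | J1 4-8 | J4 8-10 | J2 10-13 | J3 13-27 |
Completion: J1=8  J2=13  J3=27  J4=10
Turnaround (C−A): J1=4  J2=8  J3=19  J4=2
Finish order: J1 → J4 → J2 → J3

J2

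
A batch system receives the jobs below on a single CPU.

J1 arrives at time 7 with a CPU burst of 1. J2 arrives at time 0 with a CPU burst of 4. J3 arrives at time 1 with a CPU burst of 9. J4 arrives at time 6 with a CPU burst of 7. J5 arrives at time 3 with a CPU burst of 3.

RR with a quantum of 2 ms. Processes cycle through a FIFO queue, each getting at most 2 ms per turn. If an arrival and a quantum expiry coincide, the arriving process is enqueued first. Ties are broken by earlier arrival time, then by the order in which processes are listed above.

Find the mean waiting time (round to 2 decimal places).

Gantt: | J2 0-2 | J3 2-4 | J2 4-6 | J5 6-8 | J3 8-10 | J4 10-12 | J1 12-13 | J5 13-14 | J3 14-16 | J4 16-18 | J3 18-20 | J4 20-22 | J3 22-23 | J4 23-24 |
Completion: J1=13  J2=6  J3=23  J4=24  J5=14
Waiting times: J1=5, J2=2, J3=13, J4=11, J5=8
Average waiting = (5+2+13+11+8) / 5 = 39/5 = 7.80

7.80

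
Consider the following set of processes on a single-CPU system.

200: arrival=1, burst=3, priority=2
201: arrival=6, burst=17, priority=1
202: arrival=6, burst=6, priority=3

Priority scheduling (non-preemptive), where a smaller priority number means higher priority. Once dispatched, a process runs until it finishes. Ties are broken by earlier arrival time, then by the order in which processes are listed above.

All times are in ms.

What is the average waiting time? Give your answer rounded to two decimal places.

5.67

Schedule: | idle 0-1 | 200 1-4 | idle 4-6 | 201 6-23 | 202 23-29 |
Completion: 200=4  201=23  202=29
Waiting times: 200=0, 201=0, 202=17
Average waiting = (0+0+17) / 3 = 17/3 = 5.67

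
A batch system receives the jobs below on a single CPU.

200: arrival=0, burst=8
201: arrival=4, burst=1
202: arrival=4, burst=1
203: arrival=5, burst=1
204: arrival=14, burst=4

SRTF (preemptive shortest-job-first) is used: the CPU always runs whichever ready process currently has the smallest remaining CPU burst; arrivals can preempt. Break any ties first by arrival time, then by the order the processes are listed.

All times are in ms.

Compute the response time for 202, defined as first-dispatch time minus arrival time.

Gantt: | 200 0-4 | 201 4-5 | 202 5-6 | 203 6-7 | 200 7-11 | idle 11-14 | 204 14-18 |
Completion: 200=11  201=5  202=6  203=7  204=18
Response(202) = first start − arrival = 5 − 4 = 1

1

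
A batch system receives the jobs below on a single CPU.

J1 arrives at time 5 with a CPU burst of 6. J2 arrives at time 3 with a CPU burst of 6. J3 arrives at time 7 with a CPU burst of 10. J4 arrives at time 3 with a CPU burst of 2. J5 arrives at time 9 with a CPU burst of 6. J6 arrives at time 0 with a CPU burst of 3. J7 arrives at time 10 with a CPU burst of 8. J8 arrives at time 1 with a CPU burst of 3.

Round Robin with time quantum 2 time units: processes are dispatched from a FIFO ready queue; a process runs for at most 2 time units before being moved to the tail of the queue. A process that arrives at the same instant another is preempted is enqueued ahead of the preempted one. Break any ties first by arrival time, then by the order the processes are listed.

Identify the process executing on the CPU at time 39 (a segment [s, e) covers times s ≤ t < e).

Gantt: | J6 0-2 | J8 2-4 | J6 4-5 | J2 5-7 | J4 7-9 | J8 9-10 | J1 10-12 | J3 12-14 | J2 14-16 | J5 16-18 | J7 18-20 | J1 20-22 | J3 22-24 | J2 24-26 | J5 26-28 | J7 28-30 | J1 30-32 | J3 32-34 | J5 34-36 | J7 36-38 | J3 38-40 | J7 40-42 | J3 42-44 |
Completion: J1=32  J2=26  J3=44  J4=9  J5=36  J6=5  J7=42  J8=10

J3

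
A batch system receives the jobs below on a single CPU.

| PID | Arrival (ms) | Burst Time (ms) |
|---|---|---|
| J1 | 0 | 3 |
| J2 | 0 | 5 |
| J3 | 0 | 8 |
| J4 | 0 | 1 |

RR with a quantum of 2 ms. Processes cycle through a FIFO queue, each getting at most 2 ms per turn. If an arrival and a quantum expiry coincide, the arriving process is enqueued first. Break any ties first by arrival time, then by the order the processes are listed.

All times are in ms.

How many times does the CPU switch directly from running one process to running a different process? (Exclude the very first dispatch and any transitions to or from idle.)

Schedule: | J1 0-2 | J2 2-4 | J3 4-6 | J4 6-7 | J1 7-8 | J2 8-10 | J3 10-12 | J2 12-13 | J3 13-17 |
Completion: J1=8  J2=13  J3=17  J4=7

8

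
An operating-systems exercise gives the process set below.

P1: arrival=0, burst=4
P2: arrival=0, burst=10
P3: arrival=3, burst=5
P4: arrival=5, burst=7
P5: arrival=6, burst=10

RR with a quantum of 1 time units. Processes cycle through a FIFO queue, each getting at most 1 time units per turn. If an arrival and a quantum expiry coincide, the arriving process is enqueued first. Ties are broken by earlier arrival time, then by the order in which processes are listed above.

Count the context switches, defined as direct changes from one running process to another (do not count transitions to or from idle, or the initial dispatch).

33

Timeline: | P1 0-1 | P2 1-2 | P1 2-3 | P2 3-4 | P3 4-5 | P1 5-6 | P2 6-7 | P4 7-8 | P3 8-9 | P5 9-10 | P1 10-11 | P2 11-12 | P4 12-13 | P3 13-14 | P5 14-15 | P2 15-16 | P4 16-17 | P3 17-18 | P5 18-19 | P2 19-20 | P4 20-21 | P3 21-22 | P5 22-23 | P2 23-24 | P4 24-25 | P5 25-26 | P2 26-27 | P4 27-28 | P5 28-29 | P2 29-30 | P4 30-31 | P5 31-32 | P2 32-33 | P5 33-36 |
Completion: P1=11  P2=33  P3=22  P4=31  P5=36
Turnaround (C−A): P1=11  P2=33  P3=19  P4=26  P5=30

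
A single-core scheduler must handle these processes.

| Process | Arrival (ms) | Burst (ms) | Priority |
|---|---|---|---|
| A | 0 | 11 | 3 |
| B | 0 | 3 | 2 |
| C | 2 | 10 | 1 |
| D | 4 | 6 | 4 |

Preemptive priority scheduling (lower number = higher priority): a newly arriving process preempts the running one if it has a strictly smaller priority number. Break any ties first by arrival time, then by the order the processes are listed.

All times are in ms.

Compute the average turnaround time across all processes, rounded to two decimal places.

Schedule: | B 0-2 | C 2-12 | B 12-13 | A 13-24 | D 24-30 |
Completion: A=24  B=13  C=12  D=30
Turnaround times: A=24, B=13, C=10, D=26
Average turnaround = (24+13+10+26) / 4 = 73/4 = 18.25

18.25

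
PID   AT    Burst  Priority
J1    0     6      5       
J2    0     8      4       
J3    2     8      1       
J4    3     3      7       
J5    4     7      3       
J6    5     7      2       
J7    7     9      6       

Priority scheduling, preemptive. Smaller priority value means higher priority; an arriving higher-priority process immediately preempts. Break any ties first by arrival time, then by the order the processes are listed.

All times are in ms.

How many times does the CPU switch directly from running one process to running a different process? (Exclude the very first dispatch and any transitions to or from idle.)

7

Schedule: | J2 0-2 | J3 2-10 | J6 10-17 | J5 17-24 | J2 24-30 | J1 30-36 | J7 36-45 | J4 45-48 |
Completion: J1=36  J2=30  J3=10  J4=48  J5=24  J6=17  J7=45
Turnaround (C−A): J1=36  J2=30  J3=8  J4=45  J5=20  J6=12  J7=38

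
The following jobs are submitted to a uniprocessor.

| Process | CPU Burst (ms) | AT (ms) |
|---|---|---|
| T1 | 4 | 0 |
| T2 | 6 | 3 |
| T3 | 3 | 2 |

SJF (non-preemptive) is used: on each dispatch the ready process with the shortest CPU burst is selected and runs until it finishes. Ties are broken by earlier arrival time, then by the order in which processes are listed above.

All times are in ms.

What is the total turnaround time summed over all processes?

Timeline: | T1 0-4 | T3 4-7 | T2 7-13 |
Completion: T1=4  T2=13  T3=7
Turnaround (C−A): T1=4  T2=10  T3=5
Turnaround = completion − arrival: T1=4, T2=10, T3=5
Total turnaround = 4 + 10 + 5 = 19

19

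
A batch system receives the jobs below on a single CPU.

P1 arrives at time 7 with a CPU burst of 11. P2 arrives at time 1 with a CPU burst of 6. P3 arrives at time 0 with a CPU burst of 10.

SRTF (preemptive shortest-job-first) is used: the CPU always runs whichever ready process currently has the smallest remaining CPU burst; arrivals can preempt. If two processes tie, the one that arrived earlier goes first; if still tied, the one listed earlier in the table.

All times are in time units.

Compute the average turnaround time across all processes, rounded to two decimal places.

14.00

Timeline: | P3 0-1 | P2 1-7 | P3 7-16 | P1 16-27 |
Completion: P1=27  P2=7  P3=16
Turnaround times: P1=20, P2=6, P3=16
Average turnaround = (20+6+16) / 3 = 42/3 = 14.00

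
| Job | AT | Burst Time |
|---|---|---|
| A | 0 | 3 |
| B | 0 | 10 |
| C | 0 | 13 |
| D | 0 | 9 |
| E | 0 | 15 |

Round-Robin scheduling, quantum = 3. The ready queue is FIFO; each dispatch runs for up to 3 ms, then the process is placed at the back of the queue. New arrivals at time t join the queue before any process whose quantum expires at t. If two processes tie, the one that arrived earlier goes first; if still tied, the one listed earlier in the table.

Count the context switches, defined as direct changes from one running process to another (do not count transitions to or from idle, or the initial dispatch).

17

Gantt: | A 0-3 | B 3-6 | C 6-9 | D 9-12 | E 12-15 | B 15-18 | C 18-21 | D 21-24 | E 24-27 | B 27-30 | C 30-33 | D 33-36 | E 36-39 | B 39-40 | C 40-43 | E 43-46 | C 46-47 | E 47-50 |
Completion: A=3  B=40  C=47  D=36  E=50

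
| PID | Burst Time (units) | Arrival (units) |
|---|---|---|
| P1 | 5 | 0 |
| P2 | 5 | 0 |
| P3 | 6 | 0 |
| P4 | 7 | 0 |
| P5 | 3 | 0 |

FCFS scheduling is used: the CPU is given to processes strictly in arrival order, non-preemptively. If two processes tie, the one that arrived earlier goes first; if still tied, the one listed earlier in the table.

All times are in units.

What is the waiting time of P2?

5

Timeline: | P1 0-5 | P2 5-10 | P3 10-16 | P4 16-23 | P5 23-26 |
Completion: P1=5  P2=10  P3=16  P4=23  P5=26
Waiting(P2) = turnaround − burst = 10 − 5 = 5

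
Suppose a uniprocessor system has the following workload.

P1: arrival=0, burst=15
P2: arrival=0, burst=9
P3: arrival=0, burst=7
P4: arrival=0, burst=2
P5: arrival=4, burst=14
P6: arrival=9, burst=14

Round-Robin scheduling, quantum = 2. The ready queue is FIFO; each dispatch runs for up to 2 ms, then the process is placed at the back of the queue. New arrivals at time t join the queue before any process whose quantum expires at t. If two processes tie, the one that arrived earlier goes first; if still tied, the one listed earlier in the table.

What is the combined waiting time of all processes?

188

Gantt: | P1 0-2 | P2 2-4 | P3 4-6 | P4 6-8 | P1 8-10 | P5 10-12 | P2 12-14 | P3 14-16 | P6 16-18 | P1 18-20 | P5 20-22 | P2 22-24 | P3 24-26 | P6 26-28 | P1 28-30 | P5 30-32 | P2 32-34 | P3 34-35 | P6 35-37 | P1 37-39 | P5 39-41 | P2 41-42 | P6 42-44 | P1 44-46 | P5 46-48 | P6 48-50 | P1 50-52 | P5 52-54 | P6 54-56 | P1 56-57 | P5 57-59 | P6 59-61 |
Completion: P1=57  P2=42  P3=35  P4=8  P5=59  P6=61
Turnaround (C−A): P1=57  P2=42  P3=35  P4=8  P5=55  P6=52
Waiting = turnaround − burst: P1=42, P2=33, P3=28, P4=6, P5=41, P6=38
Total waiting = 42 + 33 + 28 + 6 + 41 + 38 = 188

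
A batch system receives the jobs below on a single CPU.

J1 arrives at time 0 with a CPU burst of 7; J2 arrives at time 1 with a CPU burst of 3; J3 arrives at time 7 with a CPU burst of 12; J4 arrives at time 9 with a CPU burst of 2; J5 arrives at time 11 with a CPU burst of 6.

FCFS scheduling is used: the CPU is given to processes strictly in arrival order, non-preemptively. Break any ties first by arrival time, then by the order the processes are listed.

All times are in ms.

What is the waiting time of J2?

Schedule: | J1 0-7 | J2 7-10 | J3 10-22 | J4 22-24 | J5 24-30 |
Completion: J1=7  J2=10  J3=22  J4=24  J5=30
Waiting(J2) = turnaround − burst = 9 − 3 = 6

6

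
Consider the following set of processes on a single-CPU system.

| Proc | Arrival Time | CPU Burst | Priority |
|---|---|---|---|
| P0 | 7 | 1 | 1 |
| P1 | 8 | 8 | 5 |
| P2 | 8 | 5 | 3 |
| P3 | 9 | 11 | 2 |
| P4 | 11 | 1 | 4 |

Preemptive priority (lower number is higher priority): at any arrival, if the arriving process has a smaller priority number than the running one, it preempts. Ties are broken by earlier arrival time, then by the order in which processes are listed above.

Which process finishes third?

P2

Schedule: | idle 0-7 | P0 7-8 | P2 8-9 | P3 9-20 | P2 20-24 | P4 24-25 | P1 25-33 |
Completion: P0=8  P1=33  P2=24  P3=20  P4=25
Finish order: P0 → P3 → P2 → P4 → P1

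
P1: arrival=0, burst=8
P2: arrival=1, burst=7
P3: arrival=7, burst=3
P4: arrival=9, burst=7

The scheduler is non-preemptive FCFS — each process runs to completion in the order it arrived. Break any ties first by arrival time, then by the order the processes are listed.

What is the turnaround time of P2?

14

Timeline: | P1 0-8 | P2 8-15 | P3 15-18 | P4 18-25 |
Completion: P1=8  P2=15  P3=18  P4=25
Turnaround(P2) = completion − arrival = 15 − 1 = 14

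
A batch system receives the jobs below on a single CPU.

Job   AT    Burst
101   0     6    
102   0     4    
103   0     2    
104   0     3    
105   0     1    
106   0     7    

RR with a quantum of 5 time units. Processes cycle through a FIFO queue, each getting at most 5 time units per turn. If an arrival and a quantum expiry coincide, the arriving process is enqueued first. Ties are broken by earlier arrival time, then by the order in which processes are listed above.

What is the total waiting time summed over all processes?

Schedule: | 101 0-5 | 102 5-9 | 103 9-11 | 104 11-14 | 105 14-15 | 106 15-20 | 101 20-21 | 106 21-23 |
Completion: 101=21  102=9  103=11  104=14  105=15  106=23
Turnaround (C−A): 101=21  102=9  103=11  104=14  105=15  106=23
Waiting = turnaround − burst: 101=15, 102=5, 103=9, 104=11, 105=14, 106=16
Total waiting = 15 + 5 + 9 + 11 + 14 + 16 = 70

70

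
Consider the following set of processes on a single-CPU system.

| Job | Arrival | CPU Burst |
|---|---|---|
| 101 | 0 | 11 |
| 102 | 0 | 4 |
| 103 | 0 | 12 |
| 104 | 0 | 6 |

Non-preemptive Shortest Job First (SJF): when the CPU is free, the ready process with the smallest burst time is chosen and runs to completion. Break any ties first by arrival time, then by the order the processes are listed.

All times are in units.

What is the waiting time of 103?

Schedule: | 102 0-4 | 104 4-10 | 101 10-21 | 103 21-33 |
Completion: 101=21  102=4  103=33  104=10
Waiting(103) = turnaround − burst = 33 − 12 = 21

21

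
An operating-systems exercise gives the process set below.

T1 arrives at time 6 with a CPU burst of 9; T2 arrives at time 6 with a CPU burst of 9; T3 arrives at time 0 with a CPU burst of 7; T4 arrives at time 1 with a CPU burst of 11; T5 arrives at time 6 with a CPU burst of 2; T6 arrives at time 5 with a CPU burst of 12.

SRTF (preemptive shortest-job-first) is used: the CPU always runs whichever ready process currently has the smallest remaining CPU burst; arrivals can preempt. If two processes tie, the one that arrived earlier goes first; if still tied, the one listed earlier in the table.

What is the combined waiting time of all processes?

Gantt: | T3 0-7 | T5 7-9 | T1 9-18 | T2 18-27 | T4 27-38 | T6 38-50 |
Completion: T1=18  T2=27  T3=7  T4=38  T5=9  T6=50
Turnaround (C−A): T1=12  T2=21  T3=7  T4=37  T5=3  T6=45
Waiting = turnaround − burst: T1=3, T2=12, T3=0, T4=26, T5=1, T6=33
Total waiting = 3 + 12 + 0 + 26 + 1 + 33 = 75

75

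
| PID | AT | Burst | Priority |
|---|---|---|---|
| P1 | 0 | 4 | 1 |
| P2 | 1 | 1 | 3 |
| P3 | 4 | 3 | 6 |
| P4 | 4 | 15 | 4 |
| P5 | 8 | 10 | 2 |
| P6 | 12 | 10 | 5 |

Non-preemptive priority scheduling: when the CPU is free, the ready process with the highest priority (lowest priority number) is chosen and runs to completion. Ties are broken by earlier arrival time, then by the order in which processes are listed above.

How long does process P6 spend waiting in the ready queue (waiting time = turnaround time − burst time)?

Timeline: | P1 0-4 | P2 4-5 | P4 5-20 | P5 20-30 | P6 30-40 | P3 40-43 |
Completion: P1=4  P2=5  P3=43  P4=20  P5=30  P6=40
Turnaround (C−A): P1=4  P2=4  P3=39  P4=16  P5=22  P6=28
Waiting(P6) = turnaround − burst = 28 − 10 = 18

18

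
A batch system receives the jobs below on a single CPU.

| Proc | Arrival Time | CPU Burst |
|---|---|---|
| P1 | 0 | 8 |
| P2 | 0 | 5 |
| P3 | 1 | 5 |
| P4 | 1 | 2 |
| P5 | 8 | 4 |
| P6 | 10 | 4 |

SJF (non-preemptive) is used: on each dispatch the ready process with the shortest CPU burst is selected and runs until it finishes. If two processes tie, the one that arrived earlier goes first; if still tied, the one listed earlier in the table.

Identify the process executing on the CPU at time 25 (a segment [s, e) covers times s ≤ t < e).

P1

Schedule: | P2 0-5 | P4 5-7 | P3 7-12 | P5 12-16 | P6 16-20 | P1 20-28 |
Completion: P1=28  P2=5  P3=12  P4=7  P5=16  P6=20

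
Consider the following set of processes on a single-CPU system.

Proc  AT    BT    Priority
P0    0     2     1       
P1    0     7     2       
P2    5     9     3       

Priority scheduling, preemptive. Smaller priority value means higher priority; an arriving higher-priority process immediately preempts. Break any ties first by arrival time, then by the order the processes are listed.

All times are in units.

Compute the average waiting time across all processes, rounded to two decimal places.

Gantt: | P0 0-2 | P1 2-9 | P2 9-18 |
Completion: P0=2  P1=9  P2=18
Waiting times: P0=0, P1=2, P2=4
Average waiting = (0+2+4) / 3 = 6/3 = 2.00

2.00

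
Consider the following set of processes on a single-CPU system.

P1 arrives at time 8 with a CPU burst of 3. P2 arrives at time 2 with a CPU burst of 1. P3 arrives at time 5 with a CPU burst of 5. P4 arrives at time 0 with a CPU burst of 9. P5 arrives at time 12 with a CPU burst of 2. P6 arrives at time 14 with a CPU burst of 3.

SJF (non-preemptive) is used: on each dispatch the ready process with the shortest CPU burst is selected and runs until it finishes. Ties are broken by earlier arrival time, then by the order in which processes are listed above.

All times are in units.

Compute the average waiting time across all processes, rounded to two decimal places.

Timeline: | P4 0-9 | P2 9-10 | P1 10-13 | P5 13-15 | P6 15-18 | P3 18-23 |
Completion: P1=13  P2=10  P3=23  P4=9  P5=15  P6=18
Turnaround (C−A): P1=5  P2=8  P3=18  P4=9  P5=3  P6=4
Waiting times: P1=2, P2=7, P3=13, P4=0, P5=1, P6=1
Average waiting = (2+7+13+0+1+1) / 6 = 24/6 = 4.00

4.00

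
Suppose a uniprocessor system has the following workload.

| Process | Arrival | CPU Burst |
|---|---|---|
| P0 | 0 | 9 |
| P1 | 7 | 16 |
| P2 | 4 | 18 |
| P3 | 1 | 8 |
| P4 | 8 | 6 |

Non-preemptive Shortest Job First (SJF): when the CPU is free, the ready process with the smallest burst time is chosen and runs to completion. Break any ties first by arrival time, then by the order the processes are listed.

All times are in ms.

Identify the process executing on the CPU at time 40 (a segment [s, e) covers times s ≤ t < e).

Timeline: | P0 0-9 | P4 9-15 | P3 15-23 | P1 23-39 | P2 39-57 |
Completion: P0=9  P1=39  P2=57  P3=23  P4=15

P2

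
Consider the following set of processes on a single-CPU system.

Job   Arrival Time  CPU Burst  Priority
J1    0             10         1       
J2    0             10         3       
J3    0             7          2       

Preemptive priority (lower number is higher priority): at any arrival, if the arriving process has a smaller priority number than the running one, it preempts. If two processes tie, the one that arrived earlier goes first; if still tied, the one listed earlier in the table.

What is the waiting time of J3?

10

Timeline: | J1 0-10 | J3 10-17 | J2 17-27 |
Completion: J1=10  J2=27  J3=17
Waiting(J3) = turnaround − burst = 17 − 7 = 10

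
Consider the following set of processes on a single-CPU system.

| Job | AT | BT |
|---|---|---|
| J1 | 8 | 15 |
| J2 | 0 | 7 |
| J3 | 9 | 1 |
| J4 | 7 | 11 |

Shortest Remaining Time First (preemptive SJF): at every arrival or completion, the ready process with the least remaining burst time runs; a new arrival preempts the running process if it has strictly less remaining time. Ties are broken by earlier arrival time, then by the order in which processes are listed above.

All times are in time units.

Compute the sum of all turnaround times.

46

Timeline: | J2 0-7 | J4 7-9 | J3 9-10 | J4 10-19 | J1 19-34 |
Completion: J1=34  J2=7  J3=10  J4=19
Turnaround = completion − arrival: J1=26, J2=7, J3=1, J4=12
Total turnaround = 26 + 7 + 1 + 12 = 46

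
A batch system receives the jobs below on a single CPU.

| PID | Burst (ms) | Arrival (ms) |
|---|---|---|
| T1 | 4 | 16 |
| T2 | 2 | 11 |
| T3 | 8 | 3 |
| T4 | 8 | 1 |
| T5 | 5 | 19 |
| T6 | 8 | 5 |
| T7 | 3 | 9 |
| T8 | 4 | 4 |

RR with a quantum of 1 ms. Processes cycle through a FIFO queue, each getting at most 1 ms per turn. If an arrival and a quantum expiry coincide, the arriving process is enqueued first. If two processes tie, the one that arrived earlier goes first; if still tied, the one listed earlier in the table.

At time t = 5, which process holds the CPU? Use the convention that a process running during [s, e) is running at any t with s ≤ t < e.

Gantt: | idle 0-1 | T4 1-3 | T3 3-4 | T4 4-5 | T8 5-6 | T3 6-7 | T6 7-8 | T4 8-9 | T8 9-10 | T3 10-11 | T6 11-12 | T7 12-13 | T4 13-14 | T8 14-15 | T2 15-16 | T3 16-17 | T6 17-18 | T7 18-19 | T4 19-20 | T8 20-21 | T1 21-22 | T2 22-23 | T3 23-24 | T6 24-25 | T5 25-26 | T7 26-27 | T4 27-28 | T1 28-29 | T3 29-30 | T6 30-31 | T5 31-32 | T4 32-33 | T1 33-34 | T3 34-35 | T6 35-36 | T5 36-37 | T1 37-38 | T3 38-39 | T6 39-40 | T5 40-41 | T6 41-42 | T5 42-43 |
Completion: T1=38  T2=23  T3=39  T4=33  T5=43  T6=42  T7=27  T8=21

T8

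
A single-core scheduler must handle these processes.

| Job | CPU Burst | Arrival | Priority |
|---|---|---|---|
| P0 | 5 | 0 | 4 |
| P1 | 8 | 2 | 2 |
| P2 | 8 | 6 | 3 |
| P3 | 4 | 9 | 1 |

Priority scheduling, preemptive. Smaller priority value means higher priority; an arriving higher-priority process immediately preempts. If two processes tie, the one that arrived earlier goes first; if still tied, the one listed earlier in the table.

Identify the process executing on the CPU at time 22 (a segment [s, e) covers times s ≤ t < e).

P0

Schedule: | P0 0-2 | P1 2-9 | P3 9-13 | P1 13-14 | P2 14-22 | P0 22-25 |
Completion: P0=25  P1=14  P2=22  P3=13
Turnaround (C−A): P0=25  P1=12  P2=16  P3=4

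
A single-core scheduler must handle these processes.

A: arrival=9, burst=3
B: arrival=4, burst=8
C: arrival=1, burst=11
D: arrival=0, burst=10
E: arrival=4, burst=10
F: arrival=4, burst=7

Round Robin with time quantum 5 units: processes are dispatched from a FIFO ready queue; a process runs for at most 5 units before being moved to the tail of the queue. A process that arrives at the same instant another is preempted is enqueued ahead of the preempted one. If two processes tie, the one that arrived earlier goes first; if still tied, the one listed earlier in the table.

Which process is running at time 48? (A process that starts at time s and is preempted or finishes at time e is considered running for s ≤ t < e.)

Timeline: | D 0-5 | C 5-10 | B 10-15 | E 15-20 | F 20-25 | D 25-30 | A 30-33 | C 33-38 | B 38-41 | E 41-46 | F 46-48 | C 48-49 |
Completion: A=33  B=41  C=49  D=30  E=46  F=48
Turnaround (C−A): A=24  B=37  C=48  D=30  E=42  F=44

C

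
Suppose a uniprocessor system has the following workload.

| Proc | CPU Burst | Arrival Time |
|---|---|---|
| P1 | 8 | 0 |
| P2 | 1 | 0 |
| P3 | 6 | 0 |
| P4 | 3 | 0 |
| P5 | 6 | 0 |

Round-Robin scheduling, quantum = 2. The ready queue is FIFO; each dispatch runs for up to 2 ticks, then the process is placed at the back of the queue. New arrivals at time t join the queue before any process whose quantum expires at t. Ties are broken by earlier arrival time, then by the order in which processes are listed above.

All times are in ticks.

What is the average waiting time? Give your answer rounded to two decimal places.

Gantt: | P1 0-2 | P2 2-3 | P3 3-5 | P4 5-7 | P5 7-9 | P1 9-11 | P3 11-13 | P4 13-14 | P5 14-16 | P1 16-18 | P3 18-20 | P5 20-22 | P1 22-24 |
Completion: P1=24  P2=3  P3=20  P4=14  P5=22
Turnaround (C−A): P1=24  P2=3  P3=20  P4=14  P5=22
Waiting times: P1=16, P2=2, P3=14, P4=11, P5=16
Average waiting = (16+2+14+11+16) / 5 = 59/5 = 11.80

11.80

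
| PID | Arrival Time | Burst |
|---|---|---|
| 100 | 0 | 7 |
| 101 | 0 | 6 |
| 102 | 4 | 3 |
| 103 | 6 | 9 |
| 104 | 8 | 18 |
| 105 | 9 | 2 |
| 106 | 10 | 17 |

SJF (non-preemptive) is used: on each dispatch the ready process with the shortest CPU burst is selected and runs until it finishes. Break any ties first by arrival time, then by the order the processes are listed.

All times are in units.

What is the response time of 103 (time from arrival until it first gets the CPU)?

Gantt: | 101 0-6 | 102 6-9 | 105 9-11 | 100 11-18 | 103 18-27 | 106 27-44 | 104 44-62 |
Completion: 100=18  101=6  102=9  103=27  104=62  105=11  106=44
Response(103) = first start − arrival = 18 − 6 = 12

12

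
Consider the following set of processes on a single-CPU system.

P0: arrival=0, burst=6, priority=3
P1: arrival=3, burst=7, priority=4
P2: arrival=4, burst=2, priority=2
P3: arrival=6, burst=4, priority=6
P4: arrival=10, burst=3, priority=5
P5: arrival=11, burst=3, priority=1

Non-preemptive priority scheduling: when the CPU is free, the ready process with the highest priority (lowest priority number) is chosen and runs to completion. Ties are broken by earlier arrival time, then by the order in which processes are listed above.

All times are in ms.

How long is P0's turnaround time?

6

Timeline: | P0 0-6 | P2 6-8 | P1 8-15 | P5 15-18 | P4 18-21 | P3 21-25 |
Completion: P0=6  P1=15  P2=8  P3=25  P4=21  P5=18
Turnaround (C−A): P0=6  P1=12  P2=4  P3=19  P4=11  P5=7
Turnaround(P0) = completion − arrival = 6 − 0 = 6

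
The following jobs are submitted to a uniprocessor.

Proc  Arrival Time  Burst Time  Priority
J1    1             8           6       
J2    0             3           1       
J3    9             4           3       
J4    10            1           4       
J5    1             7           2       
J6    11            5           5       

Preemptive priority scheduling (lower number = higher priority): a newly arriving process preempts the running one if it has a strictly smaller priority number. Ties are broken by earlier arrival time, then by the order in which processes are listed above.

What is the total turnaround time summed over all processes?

58

Gantt: | J2 0-3 | J5 3-10 | J3 10-14 | J4 14-15 | J6 15-20 | J1 20-28 |
Completion: J1=28  J2=3  J3=14  J4=15  J5=10  J6=20
Turnaround (C−A): J1=27  J2=3  J3=5  J4=5  J5=9  J6=9
Turnaround = completion − arrival: J1=27, J2=3, J3=5, J4=5, J5=9, J6=9
Total turnaround = 27 + 3 + 5 + 5 + 9 + 9 = 58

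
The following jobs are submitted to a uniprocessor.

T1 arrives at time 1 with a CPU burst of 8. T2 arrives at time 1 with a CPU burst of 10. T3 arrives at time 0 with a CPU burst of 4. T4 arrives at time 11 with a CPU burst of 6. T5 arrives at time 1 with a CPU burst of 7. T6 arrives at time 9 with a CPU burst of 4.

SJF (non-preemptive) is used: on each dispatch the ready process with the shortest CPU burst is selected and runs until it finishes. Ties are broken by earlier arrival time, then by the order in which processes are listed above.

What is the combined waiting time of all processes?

Timeline: | T3 0-4 | T5 4-11 | T6 11-15 | T4 15-21 | T1 21-29 | T2 29-39 |
Completion: T1=29  T2=39  T3=4  T4=21  T5=11  T6=15
Turnaround (C−A): T1=28  T2=38  T3=4  T4=10  T5=10  T6=6
Waiting = turnaround − burst: T1=20, T2=28, T3=0, T4=4, T5=3, T6=2
Total waiting = 20 + 28 + 0 + 4 + 3 + 2 = 57

57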